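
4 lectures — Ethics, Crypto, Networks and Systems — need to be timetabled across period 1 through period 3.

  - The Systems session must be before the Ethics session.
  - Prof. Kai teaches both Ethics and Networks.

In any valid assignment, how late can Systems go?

period 2

Downstream work caps Systems at period 2.
Systems at period 2 is achievable: Ethics in period 3, Systems in period 2, Networks in period 1, Crypto in period 1.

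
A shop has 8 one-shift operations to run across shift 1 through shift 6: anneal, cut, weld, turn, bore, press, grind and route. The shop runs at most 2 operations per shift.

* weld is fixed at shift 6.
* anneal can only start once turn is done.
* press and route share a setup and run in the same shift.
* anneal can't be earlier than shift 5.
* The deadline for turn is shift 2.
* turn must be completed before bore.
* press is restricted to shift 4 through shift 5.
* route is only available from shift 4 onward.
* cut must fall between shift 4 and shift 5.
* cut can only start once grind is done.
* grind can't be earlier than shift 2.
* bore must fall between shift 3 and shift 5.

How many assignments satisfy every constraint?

Splitting on anneal: it can be shift 5 (4), shift 6 (16). Listing each branch's schedules as (cut, weld, turn, bore, press, grind, route) by shift number:
anneal=shift 5: (5,6,1,3,4,2,4) (5,6,1,3,4,3,4) (5,6,2,3,4,2,4) (5,6,2,3,4,3,4) — 4.
anneal=shift 6: (4,6,1,3,5,2,5) (4,6,1,3,5,3,5) (4,6,1,4,5,2,5) (4,6,1,4,5,3,5) (4,6,2,3,5,2,5) (4,6,2,3,5,3,5) (4,6,2,4,5,2,5) (4,6,2,4,5,3,5) (5,6,1,3,4,2,4) (5,6,1,3,4,3,4) (5,6,1,5,4,2,4) (5,6,1,5,4,3,4) (5,6,2,3,4,2,4) (5,6,2,3,4,3,4) (5,6,2,5,4,2,4) (5,6,2,5,4,3,4) — 16.
Summing: 4 + 16 = 20.

20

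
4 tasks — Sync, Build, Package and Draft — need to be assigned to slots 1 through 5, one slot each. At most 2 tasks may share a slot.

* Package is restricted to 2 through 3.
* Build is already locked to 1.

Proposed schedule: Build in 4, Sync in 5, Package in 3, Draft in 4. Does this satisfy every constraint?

Package is restricted to 2 through 3 — holds.
At most 2 tasks may share a slot — holds.
Build is already locked to 1 — violated.

No — it violates: Build is already locked to 1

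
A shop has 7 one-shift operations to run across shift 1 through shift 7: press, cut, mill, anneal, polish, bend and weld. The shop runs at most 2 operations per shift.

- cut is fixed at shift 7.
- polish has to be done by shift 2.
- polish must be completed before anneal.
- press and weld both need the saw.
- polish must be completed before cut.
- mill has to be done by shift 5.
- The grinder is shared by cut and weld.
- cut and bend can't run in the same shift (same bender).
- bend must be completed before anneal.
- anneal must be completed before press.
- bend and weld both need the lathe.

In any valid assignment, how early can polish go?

shift 1

Polish's own window allows nothing later than shift 2.
polish at shift 1 is achievable: press -> shift 4; cut -> shift 7; anneal -> shift 3; polish -> shift 1; mill -> shift 1; weld -> shift 3; bend -> shift 2.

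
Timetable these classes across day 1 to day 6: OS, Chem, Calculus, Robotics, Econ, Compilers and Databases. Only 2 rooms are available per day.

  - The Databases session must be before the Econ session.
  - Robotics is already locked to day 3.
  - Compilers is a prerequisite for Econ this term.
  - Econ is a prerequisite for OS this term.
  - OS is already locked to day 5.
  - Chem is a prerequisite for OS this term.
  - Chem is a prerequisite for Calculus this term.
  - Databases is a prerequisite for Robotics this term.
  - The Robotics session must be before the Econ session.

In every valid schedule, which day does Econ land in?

Robotics is fixed at day 3 and must come before Econ, so Econ is at least day 4.
OS is fixed at day 5 and must come after Econ, so Econ is at most day 4.
So Econ must be day 4.

day 4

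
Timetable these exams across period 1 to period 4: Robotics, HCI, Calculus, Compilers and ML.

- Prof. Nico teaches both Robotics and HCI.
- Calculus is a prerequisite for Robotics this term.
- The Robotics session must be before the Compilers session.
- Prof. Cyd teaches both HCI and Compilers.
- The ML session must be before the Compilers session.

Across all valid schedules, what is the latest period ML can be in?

Downstream work caps ML at period 3.
ML at period 3 is achievable: HCI in period 1, Robotics in period 2, Compilers in period 4, Calculus in period 1, ML in period 3.

period 3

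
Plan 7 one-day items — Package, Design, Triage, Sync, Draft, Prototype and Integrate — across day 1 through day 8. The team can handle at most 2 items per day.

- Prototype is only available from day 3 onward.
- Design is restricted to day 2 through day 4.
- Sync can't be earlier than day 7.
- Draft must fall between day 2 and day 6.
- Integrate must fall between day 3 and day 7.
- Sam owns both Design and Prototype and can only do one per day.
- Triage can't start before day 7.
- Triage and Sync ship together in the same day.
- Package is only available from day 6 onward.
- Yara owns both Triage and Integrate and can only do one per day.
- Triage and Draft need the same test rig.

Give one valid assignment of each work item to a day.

Draft=day 2, Prototype=day 3, Package=day 6, Sync=day 7, Design=day 2, Triage=day 7, Integrate=day 3

Checking: Design(day 2) != Prototype(day 3); Triage(day 7) != Integrate(day 3); Triage(day 7) != Draft(day 2); Triage = Sync = day 7; Sync=day 7 in [day 7,day 8]; Integrate=day 3 in [day 3,day 7]; Design=day 2 in [day 2,day 4]; Package=day 6 in [day 6,day 8]; Prototype=day 3 in [day 3,day 8]; Triage=day 7 in [day 7,day 8]; Draft=day 2 in [day 2,day 6]; max 2 per day (cap 2).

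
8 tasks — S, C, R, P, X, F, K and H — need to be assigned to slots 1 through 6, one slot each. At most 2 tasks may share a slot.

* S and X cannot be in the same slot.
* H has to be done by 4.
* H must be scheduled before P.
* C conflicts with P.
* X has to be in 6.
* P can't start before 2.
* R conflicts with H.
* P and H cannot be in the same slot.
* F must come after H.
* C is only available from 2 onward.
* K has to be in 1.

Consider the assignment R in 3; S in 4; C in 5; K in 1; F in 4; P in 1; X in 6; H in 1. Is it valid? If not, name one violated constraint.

C is only available from 2 onward — holds.
K has to be in 1 — holds.
C conflicts with P — holds.
S and X cannot be in the same slot — holds.
H must be scheduled before P — violated.
P can't start before 2 — violated.
At most 2 tasks may share a slot — violated.
R conflicts with H — holds.
F must come after H — holds.
X has to be in 6 — holds.
P and H cannot be in the same slot — violated.
H has to be done by 4 — holds.

No. P can't start before 2 is not satisfied.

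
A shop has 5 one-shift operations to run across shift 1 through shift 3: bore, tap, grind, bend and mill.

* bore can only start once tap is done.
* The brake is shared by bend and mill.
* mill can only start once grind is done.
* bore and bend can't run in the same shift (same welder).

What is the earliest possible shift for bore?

Precedence pushes bore to at least shift 2.
bore at shift 2 is achievable: tap=shift 1; mill=shift 2; bend=shift 1; bore=shift 2; grind=shift 1.

shift 2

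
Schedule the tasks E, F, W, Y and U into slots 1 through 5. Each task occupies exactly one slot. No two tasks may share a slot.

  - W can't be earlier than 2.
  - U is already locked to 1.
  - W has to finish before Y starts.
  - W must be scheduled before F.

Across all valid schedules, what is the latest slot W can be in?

W is available from 2; downstream work caps W at 4.
W at 3 is achievable: Y=5; U=1; F=4; E=2; W=3.
Nothing later works — the capacity limit rule out every slot after 3.

3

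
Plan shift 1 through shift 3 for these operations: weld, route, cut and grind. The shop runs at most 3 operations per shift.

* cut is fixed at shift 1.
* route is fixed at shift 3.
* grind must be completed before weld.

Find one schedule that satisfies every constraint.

cut -> shift 1, grind -> shift 1, route -> shift 3, weld -> shift 2

Checking: grind(shift 1) before weld(shift 2); cut=shift 1 in [shift 1,shift 1]; route=shift 3 in [shift 3,shift 3]; max 2 per shift (cap 3).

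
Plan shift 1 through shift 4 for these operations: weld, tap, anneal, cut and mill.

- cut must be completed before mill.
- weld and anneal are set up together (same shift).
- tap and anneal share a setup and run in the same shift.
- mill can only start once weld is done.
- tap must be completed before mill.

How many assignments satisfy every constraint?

14

Splitting on weld: it can be shift 1 (6), shift 2 (5), shift 3 (3). Listing each branch's schedules as (tap, anneal, cut, mill) by shift number:
weld=shift 1: (1,1,1,2) (1,1,1,3) (1,1,1,4) (1,1,2,3) (1,1,2,4) (1,1,3,4) — 6.
weld=shift 2: (2,2,1,3) (2,2,1,4) (2,2,2,3) (2,2,2,4) (2,2,3,4) — 5.
weld=shift 3: (3,3,1,4) (3,3,2,4) (3,3,3,4) — 3.
Summing: 6 + 5 + 3 = 14.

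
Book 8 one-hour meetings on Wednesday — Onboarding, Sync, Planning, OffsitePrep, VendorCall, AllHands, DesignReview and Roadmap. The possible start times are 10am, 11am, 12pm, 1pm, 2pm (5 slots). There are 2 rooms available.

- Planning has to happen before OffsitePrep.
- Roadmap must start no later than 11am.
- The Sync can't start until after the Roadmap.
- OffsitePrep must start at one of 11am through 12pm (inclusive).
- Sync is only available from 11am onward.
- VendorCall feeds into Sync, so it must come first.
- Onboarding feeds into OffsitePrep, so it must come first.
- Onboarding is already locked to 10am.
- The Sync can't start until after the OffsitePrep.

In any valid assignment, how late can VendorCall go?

Downstream work caps VendorCall at 1pm.
VendorCall at 1pm is achievable: Planning in 10am; Onboarding in 10am; VendorCall in 1pm; DesignReview in 12pm; OffsitePrep in 11am; AllHands in 12pm; Sync in 2pm; Roadmap in 11am.

1pm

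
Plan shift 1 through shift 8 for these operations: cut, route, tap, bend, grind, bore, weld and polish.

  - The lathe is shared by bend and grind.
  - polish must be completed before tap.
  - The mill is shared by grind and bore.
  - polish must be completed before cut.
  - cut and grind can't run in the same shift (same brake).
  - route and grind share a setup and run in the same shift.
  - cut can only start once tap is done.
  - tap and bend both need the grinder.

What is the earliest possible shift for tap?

shift 2

Precedence pushes tap to at least shift 2; downstream work caps tap at shift 7.
tap at shift 2 is achievable: route in shift 1, weld in shift 1, bore in shift 2, tap in shift 2, grind in shift 1, bend in shift 3, polish in shift 1, cut in shift 3.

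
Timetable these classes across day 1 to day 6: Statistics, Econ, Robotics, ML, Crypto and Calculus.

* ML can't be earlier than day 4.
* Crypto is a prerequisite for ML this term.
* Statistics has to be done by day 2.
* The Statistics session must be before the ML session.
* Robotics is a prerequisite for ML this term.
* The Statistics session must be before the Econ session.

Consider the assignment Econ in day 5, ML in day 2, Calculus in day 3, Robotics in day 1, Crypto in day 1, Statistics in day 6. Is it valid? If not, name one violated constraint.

No — it violates: The Statistics session must be before the ML session

Robotics is a prerequisite for ML this term — holds.
ML can't be earlier than day 4 — violated.
Crypto is a prerequisite for ML this term — holds.
The Statistics session must be before the Econ session — violated.
Statistics has to be done by day 2 — violated.
The Statistics session must be before the ML session — violated.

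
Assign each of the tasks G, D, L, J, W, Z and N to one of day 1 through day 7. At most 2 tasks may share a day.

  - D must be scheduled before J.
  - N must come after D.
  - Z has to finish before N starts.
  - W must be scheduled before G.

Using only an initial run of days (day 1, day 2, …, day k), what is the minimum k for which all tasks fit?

The precedence chain requires at least 2 distinct days.
With at most 2 per day and 7 tasks, at least 4 days are needed.
4 works (last occupied day: day 4): for example Z in day 1; N in day 2; D in day 1; J in day 3; L in day 4; W in day 2; G in day 3.

4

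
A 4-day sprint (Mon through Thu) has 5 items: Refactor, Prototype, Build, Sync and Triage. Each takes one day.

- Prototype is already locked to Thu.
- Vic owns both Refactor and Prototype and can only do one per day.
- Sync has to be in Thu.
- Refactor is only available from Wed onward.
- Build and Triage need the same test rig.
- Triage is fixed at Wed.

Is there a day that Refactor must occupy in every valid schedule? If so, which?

Wed

Refactor's window is Wed–Thu.
Prototype is fixed at Thu, and Refactor can't share a day with Prototype.
So Refactor must be Wed.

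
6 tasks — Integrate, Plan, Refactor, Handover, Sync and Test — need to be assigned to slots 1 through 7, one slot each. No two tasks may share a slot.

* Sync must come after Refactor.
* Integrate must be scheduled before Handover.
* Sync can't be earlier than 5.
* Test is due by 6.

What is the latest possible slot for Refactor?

Downstream work caps Refactor at 6.
Refactor at 6 is achievable: Refactor -> 6, Sync -> 7, Test -> 1, Handover -> 3, Integrate -> 2, Plan -> 4.

6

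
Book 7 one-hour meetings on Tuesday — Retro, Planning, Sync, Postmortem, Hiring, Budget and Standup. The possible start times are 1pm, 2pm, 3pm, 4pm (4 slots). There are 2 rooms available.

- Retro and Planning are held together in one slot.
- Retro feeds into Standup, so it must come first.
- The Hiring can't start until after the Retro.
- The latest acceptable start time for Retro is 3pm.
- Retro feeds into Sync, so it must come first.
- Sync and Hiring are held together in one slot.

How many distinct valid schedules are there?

Splitting on Retro: it can be 1pm (18), 2pm (6). Listing each branch's schedules as (Planning, Sync, Postmortem, Hiring, Budget, Standup):
Retro=1pm: (1pm,2pm,3pm,2pm,3pm,4pm) (1pm,2pm,3pm,2pm,4pm,3pm) (1pm,2pm,3pm,2pm,4pm,4pm) (1pm,2pm,4pm,2pm,3pm,3pm) (1pm,2pm,4pm,2pm,3pm,4pm) (1pm,2pm,4pm,2pm,4pm,3pm) (1pm,3pm,2pm,3pm,2pm,4pm) (1pm,3pm,2pm,3pm,4pm,2pm) (1pm,3pm,2pm,3pm,4pm,4pm) (1pm,3pm,4pm,3pm,2pm,2pm) (1pm,3pm,4pm,3pm,2pm,4pm) (1pm,3pm,4pm,3pm,4pm,2pm) (1pm,4pm,2pm,4pm,2pm,3pm) (1pm,4pm,2pm,4pm,3pm,2pm) (1pm,4pm,2pm,4pm,3pm,3pm) (1pm,4pm,3pm,4pm,2pm,2pm) (1pm,4pm,3pm,4pm,2pm,3pm) (1pm,4pm,3pm,4pm,3pm,2pm) — 18.
Retro=2pm: (2pm,3pm,1pm,3pm,1pm,4pm) (2pm,3pm,1pm,3pm,4pm,4pm) (2pm,3pm,4pm,3pm,1pm,4pm) (2pm,4pm,1pm,4pm,1pm,3pm) (2pm,4pm,1pm,4pm,3pm,3pm) (2pm,4pm,3pm,4pm,1pm,3pm) — 6.
Summing: 18 + 6 = 24.

24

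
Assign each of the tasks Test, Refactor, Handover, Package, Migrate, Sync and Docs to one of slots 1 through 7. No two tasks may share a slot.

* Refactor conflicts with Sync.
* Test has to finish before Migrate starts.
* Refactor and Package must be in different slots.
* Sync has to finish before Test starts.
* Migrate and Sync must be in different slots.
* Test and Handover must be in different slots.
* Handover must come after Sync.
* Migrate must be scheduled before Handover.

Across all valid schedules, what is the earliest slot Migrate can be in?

Precedence pushes Migrate to at least 3; downstream work caps Migrate at 6.
Migrate at 3 is achievable: Handover=4; Migrate=3; Package=6; Docs=7; Test=2; Sync=1; Refactor=5.

3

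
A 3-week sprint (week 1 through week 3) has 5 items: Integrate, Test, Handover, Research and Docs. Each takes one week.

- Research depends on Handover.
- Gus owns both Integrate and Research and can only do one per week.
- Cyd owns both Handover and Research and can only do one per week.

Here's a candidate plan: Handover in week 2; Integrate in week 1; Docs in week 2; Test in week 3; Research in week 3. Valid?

Cyd owns both Handover and Research and can only do one per week — holds.
Gus owns both Integrate and Research and can only do one per week — holds.
Research depends on Handover — holds.

Yes, all constraints hold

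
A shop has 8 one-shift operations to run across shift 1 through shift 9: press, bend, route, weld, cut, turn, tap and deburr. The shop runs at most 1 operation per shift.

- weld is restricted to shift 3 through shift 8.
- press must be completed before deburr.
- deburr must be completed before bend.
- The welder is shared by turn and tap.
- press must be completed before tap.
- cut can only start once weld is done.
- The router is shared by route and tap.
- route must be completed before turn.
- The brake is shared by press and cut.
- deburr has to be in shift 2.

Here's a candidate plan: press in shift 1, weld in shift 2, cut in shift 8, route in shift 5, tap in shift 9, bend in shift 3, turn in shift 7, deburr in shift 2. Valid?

No — it violates: weld is restricted to shift 3 through shift 8

The brake is shared by press and cut — holds.
press must be completed before tap — holds.
route must be completed before turn — holds.
weld is restricted to shift 3 through shift 8 — violated.
The router is shared by route and tap — holds.
The shop runs at most 1 operation per shift — violated.
deburr must be completed before bend — holds.
deburr has to be in shift 2 — holds.
The welder is shared by turn and tap — holds.
cut can only start once weld is done — holds.
press must be completed before deburr — holds.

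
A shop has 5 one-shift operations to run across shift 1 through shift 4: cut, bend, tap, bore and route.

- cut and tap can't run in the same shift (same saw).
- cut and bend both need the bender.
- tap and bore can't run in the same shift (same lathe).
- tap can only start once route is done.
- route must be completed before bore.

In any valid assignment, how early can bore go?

shift 2

Precedence pushes bore to at least shift 2.
bore at shift 2 is achievable: route -> shift 1; bend -> shift 2; cut -> shift 1; bore -> shift 2; tap -> shift 3.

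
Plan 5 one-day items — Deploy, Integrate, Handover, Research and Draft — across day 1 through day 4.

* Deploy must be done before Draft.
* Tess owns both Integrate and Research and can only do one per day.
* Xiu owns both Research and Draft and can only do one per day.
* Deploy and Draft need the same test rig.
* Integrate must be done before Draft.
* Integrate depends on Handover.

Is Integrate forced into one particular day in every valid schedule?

Integrate can be day 2 (e.g. Integrate in day 2; Deploy in day 1; Handover in day 1; Research in day 1; Draft in day 3) or day 3 (e.g. Integrate -> day 3; Handover -> day 1; Deploy -> day 1; Research -> day 1; Draft -> day 4).

No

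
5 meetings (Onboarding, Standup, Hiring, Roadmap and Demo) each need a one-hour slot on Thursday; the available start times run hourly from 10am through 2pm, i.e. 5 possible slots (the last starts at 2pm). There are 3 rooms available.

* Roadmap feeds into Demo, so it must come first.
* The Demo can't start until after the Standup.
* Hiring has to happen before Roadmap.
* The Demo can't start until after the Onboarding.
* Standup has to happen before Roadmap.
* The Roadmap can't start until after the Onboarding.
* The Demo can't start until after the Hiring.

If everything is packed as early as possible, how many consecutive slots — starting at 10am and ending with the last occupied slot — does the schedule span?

The precedence chain requires at least 3 distinct slots.
With at most 3 per slot and 5 meetings, at least 2 slots are needed.
3 works (last occupied slot: 12pm): for example Onboarding -> 10am; Hiring -> 10am; Standup -> 10am; Demo -> 12pm; Roadmap -> 11am.

3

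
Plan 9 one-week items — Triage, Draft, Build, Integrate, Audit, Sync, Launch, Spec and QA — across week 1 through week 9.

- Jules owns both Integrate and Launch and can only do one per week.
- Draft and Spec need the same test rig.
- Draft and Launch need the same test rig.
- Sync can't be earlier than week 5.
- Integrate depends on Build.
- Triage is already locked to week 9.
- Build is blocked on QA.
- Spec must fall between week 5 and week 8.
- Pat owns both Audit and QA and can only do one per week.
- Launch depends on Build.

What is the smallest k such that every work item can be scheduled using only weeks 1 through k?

9 weeks

The precedence chain requires at least 3 distinct weeks.
Triage can't be placed before week 9, so the schedule must run through at least week 9.
9 works (last occupied week: week 9): for example Integrate=week 3, Launch=week 4, Sync=week 5, Spec=week 5, QA=week 1, Build=week 2, Triage=week 9, Draft=week 1, Audit=week 2.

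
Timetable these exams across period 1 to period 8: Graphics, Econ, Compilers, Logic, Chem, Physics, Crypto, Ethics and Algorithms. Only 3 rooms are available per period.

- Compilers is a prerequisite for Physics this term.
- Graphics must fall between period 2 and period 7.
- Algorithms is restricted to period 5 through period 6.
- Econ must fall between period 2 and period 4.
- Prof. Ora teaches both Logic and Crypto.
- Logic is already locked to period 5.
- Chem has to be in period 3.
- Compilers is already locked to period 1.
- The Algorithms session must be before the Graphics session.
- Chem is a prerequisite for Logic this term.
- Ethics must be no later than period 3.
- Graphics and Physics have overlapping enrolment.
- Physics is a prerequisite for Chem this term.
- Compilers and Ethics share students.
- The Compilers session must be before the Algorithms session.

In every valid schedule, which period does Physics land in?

period 2

Compilers is fixed at period 1 and must come before Physics, so Physics is at least period 2.
Chem is fixed at period 3 and must come after Physics, so Physics is at most period 2.
So Physics must be period 2.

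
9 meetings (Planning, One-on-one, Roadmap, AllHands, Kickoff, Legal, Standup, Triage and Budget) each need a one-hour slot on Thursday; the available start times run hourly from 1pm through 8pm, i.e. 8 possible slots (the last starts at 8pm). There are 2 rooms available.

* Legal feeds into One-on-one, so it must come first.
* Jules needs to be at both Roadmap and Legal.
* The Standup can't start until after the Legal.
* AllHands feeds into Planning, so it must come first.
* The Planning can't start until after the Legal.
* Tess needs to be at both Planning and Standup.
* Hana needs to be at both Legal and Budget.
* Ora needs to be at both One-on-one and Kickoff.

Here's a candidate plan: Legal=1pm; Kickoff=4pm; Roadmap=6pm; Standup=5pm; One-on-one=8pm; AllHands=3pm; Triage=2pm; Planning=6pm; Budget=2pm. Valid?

Ora needs to be at both One-on-one and Kickoff — holds.
Tess needs to be at both Planning and Standup — holds.
The Planning can't start until after the Legal — holds.
There are 2 rooms available — holds.
AllHands feeds into Planning, so it must come first — holds.
Hana needs to be at both Legal and Budget — holds.
Legal feeds into One-on-one, so it must come first — holds.
Jules needs to be at both Roadmap and Legal — holds.
The Standup can't start until after the Legal — holds.

Valid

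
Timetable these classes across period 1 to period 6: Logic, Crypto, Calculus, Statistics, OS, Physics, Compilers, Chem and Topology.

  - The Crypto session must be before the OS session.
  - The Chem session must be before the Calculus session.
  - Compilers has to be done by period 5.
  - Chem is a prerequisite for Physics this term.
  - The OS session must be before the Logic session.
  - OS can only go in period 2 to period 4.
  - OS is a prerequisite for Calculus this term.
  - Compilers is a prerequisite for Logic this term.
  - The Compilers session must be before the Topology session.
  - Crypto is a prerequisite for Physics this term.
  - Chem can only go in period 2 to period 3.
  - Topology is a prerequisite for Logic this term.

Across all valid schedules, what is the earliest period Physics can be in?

Precedence pushes Physics to at least period 3.
Physics at period 3 is achievable: Logic in period 3, Calculus in period 3, Chem in period 2, Topology in period 2, Physics in period 3, Crypto in period 1, Statistics in period 1, Compilers in period 1, OS in period 2.

period 3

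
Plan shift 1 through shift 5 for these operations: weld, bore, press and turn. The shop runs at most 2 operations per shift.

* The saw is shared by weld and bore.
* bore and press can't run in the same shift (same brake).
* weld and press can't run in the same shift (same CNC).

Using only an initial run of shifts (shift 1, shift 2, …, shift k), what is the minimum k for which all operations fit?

3 shifts

With at most 2 per shift and 4 operations, at least 2 shifts are needed.
Could 2 shifts be enough, i.e. nothing placed later than shift 2? No: weld, bore and press must all be in different shifts (weld/bore can't share; weld/press can't share; bore/press can't share), but only 2 shifts are available: 3 operations can't fit in 2 distinct shifts.
So 2 shifts is not enough.
3 works (last occupied shift: shift 3): for example bore -> shift 2, weld -> shift 1, turn -> shift 1, press -> shift 3.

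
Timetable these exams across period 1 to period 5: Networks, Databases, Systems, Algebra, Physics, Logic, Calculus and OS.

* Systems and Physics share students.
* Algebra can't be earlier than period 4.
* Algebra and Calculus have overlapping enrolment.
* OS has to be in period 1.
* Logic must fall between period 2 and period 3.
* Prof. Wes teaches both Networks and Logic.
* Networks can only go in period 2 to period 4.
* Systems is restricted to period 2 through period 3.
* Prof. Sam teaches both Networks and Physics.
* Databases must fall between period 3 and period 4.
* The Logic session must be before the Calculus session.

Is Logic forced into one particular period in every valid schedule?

No

Logic can be period 2 (e.g. Databases in period 3, Logic in period 2, Networks in period 3, Calculus in period 3, OS in period 1, Algebra in period 4, Systems in period 2, Physics in period 1) or period 3 (e.g. Calculus=period 5, Algebra=period 4, Logic=period 3, Networks=period 2, Physics=period 1, Databases=period 3, Systems=period 2, OS=period 1).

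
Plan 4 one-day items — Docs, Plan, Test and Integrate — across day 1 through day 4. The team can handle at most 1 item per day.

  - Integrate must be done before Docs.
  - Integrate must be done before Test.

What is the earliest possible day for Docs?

Precedence pushes Docs to at least day 2.
Docs at day 2 is achievable: Integrate=day 1, Docs=day 2, Test=day 3, Plan=day 4.

day 2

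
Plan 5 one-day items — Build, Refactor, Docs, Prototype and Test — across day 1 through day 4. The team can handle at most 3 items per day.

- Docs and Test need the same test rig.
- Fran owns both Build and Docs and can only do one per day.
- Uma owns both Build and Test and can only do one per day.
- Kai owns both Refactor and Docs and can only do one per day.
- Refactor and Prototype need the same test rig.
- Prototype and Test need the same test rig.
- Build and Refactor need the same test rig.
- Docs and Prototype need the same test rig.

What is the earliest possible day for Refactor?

Refactor at day 1 is achievable: Test=day 1, Refactor=day 1, Docs=day 3, Prototype=day 2, Build=day 2.

day 1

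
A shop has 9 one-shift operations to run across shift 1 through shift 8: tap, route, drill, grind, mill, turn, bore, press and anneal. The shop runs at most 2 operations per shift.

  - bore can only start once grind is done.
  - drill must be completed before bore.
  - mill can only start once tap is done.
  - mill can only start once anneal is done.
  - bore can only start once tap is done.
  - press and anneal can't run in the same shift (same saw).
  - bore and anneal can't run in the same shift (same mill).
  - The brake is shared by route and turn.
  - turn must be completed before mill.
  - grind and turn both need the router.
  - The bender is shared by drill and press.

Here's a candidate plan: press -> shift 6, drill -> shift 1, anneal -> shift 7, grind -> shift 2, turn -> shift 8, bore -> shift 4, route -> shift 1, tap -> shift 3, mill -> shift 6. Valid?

No — it violates: turn must be completed before mill

drill must be completed before bore — holds.
bore and anneal can't run in the same shift (same mill) — holds.
grind and turn both need the router — holds.
bore can only start once grind is done — holds.
turn must be completed before mill — violated.
mill can only start once anneal is done — violated.
mill can only start once tap is done — holds.
press and anneal can't run in the same shift (same saw) — holds.
The brake is shared by route and turn — holds.
The bender is shared by drill and press — holds.
The shop runs at most 2 operations per shift — holds.
bore can only start once tap is done — holds.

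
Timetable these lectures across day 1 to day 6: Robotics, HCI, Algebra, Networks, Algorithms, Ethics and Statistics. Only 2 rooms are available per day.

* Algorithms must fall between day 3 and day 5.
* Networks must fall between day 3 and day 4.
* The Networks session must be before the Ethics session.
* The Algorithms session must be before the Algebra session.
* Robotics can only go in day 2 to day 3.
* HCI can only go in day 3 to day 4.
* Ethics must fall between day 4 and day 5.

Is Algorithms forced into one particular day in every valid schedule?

Algorithms can be day 3 (e.g. Ethics in day 4; Statistics in day 1; Robotics in day 2; HCI in day 4; Networks in day 3; Algorithms in day 3; Algebra in day 5) or day 4 (e.g. Ethics=day 4, Networks=day 3, Algorithms=day 4, Algebra=day 5, HCI=day 3, Robotics=day 2, Statistics=day 1).

No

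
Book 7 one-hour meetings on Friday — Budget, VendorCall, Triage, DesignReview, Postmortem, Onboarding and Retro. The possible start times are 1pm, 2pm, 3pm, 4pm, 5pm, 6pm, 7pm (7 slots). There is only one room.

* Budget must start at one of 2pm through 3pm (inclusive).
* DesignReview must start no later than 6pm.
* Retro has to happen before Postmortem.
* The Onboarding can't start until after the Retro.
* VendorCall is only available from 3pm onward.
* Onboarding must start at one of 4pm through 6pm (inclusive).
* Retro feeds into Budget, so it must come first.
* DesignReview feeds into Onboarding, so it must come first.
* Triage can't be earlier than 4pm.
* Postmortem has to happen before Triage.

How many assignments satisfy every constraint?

42

Splitting on Budget: it can be 2pm (18), 3pm (24). Listing each branch's schedules as (VendorCall, Triage, DesignReview, Postmortem, Onboarding, Retro):
Budget=2pm: (3pm,7pm,4pm,5pm,6pm,1pm) (3pm,7pm,4pm,6pm,5pm,1pm) (3pm,7pm,5pm,4pm,6pm,1pm) (4pm,7pm,3pm,5pm,6pm,1pm) (4pm,7pm,3pm,6pm,5pm,1pm) (4pm,7pm,5pm,3pm,6pm,1pm) (5pm,7pm,3pm,4pm,6pm,1pm) (5pm,7pm,3pm,6pm,4pm,1pm) (5pm,7pm,4pm,3pm,6pm,1pm) (6pm,7pm,3pm,4pm,5pm,1pm) (6pm,7pm,3pm,5pm,4pm,1pm) (6pm,7pm,4pm,3pm,5pm,1pm) (7pm,4pm,5pm,3pm,6pm,1pm) (7pm,5pm,3pm,4pm,6pm,1pm) (7pm,5pm,4pm,3pm,6pm,1pm) (7pm,6pm,3pm,4pm,5pm,1pm) (7pm,6pm,3pm,5pm,4pm,1pm) (7pm,6pm,4pm,3pm,5pm,1pm) — 18.
Budget=3pm: (4pm,7pm,1pm,5pm,6pm,2pm) (4pm,7pm,1pm,6pm,5pm,2pm) (4pm,7pm,2pm,5pm,6pm,1pm) (4pm,7pm,2pm,6pm,5pm,1pm) (4pm,7pm,5pm,2pm,6pm,1pm) (5pm,7pm,1pm,4pm,6pm,2pm) (5pm,7pm,1pm,6pm,4pm,2pm) (5pm,7pm,2pm,4pm,6pm,1pm) (5pm,7pm,2pm,6pm,4pm,1pm) (5pm,7pm,4pm,2pm,6pm,1pm) (6pm,7pm,1pm,4pm,5pm,2pm) (6pm,7pm,1pm,5pm,4pm,2pm) (6pm,7pm,2pm,4pm,5pm,1pm) (6pm,7pm,2pm,5pm,4pm,1pm) (6pm,7pm,4pm,2pm,5pm,1pm) (7pm,4pm,5pm,2pm,6pm,1pm) (7pm,5pm,1pm,4pm,6pm,2pm) (7pm,5pm,2pm,4pm,6pm,1pm) (7pm,5pm,4pm,2pm,6pm,1pm) (7pm,6pm,1pm,4pm,5pm,2pm) (7pm,6pm,1pm,5pm,4pm,2pm) (7pm,6pm,2pm,4pm,5pm,1pm) (7pm,6pm,2pm,5pm,4pm,1pm) (7pm,6pm,4pm,2pm,5pm,1pm) — 24.
Summing: 18 + 24 = 42.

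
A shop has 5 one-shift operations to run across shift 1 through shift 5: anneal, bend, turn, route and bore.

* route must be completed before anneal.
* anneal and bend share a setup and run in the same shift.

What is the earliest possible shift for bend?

Bend must be in the same shift as anneal, which can't be before shift 2, so bend is at least shift 2.
bend at shift 2 is achievable: bore=shift 1; route=shift 1; anneal=shift 2; bend=shift 2; turn=shift 1.

shift 2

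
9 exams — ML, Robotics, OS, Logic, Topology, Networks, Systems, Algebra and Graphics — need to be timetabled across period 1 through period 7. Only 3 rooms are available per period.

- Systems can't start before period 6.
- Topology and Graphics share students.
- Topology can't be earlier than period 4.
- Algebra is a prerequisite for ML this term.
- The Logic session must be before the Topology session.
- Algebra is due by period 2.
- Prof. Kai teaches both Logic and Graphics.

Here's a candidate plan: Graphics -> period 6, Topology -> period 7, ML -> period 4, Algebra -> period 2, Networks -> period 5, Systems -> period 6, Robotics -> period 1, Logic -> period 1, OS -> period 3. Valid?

Yes

Systems can't start before period 6 — holds.
The Logic session must be before the Topology session — holds.
Algebra is a prerequisite for ML this term — holds.
Only 3 rooms are available per period — holds.
Prof. Kai teaches both Logic and Graphics — holds.
Topology and Graphics share students — holds.
Topology can't be earlier than period 4 — holds.
Algebra is due by period 2 — holds.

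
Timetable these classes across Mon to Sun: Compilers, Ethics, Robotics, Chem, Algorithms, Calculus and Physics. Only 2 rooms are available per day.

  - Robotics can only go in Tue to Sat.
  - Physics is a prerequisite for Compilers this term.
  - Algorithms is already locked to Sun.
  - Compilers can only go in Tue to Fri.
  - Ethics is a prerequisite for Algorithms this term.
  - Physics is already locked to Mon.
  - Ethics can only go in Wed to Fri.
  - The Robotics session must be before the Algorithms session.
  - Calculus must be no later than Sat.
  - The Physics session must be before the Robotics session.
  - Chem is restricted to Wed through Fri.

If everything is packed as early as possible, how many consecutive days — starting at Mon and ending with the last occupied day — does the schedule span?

The precedence chain requires at least 3 distinct days.
With at most 2 per day and 7 classes, at least 4 days are needed.
Algorithms can't be placed before Sun — that is day 7 counting from Mon — so the schedule must run through at least 7 days.
7 works (last occupied day: Sun): for example Compilers in Tue; Robotics in Tue; Chem in Wed; Physics in Mon; Algorithms in Sun; Calculus in Mon; Ethics in Wed.

7 days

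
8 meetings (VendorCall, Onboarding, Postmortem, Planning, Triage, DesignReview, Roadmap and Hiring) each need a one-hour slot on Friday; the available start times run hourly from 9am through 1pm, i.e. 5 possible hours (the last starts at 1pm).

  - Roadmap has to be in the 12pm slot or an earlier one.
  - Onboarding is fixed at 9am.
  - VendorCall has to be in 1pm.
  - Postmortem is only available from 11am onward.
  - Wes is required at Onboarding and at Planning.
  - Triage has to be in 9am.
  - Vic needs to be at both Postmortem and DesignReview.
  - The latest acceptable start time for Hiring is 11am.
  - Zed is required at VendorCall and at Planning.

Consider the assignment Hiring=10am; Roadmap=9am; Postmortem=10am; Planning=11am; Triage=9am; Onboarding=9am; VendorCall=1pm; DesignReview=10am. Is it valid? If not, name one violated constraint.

VendorCall has to be in 1pm — holds.
Vic needs to be at both Postmortem and DesignReview — violated.
Onboarding is fixed at 9am — holds.
Postmortem is only available from 11am onward — violated.
Zed is required at VendorCall and at Planning — holds.
The latest acceptable start time for Hiring is 11am — holds.
Roadmap has to be in the 12pm slot or an earlier one — holds.
Wes is required at Onboarding and at Planning — holds.
Triage has to be in 9am — holds.

No — it violates: Postmortem is only available from 11am onward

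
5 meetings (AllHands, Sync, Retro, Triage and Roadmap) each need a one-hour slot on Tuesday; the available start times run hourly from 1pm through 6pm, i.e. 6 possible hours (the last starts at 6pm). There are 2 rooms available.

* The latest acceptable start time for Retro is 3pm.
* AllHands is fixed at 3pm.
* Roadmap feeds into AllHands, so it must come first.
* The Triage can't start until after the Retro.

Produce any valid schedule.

Retro in 1pm, Triage in 2pm, AllHands in 3pm, Sync in 2pm, Roadmap in 1pm

Checking: Roadmap(1pm) before AllHands(3pm); Retro(1pm) before Triage(2pm); AllHands=3pm in [3pm,3pm]; Retro=1pm in [1pm,3pm]; max 2 per hour (cap 2).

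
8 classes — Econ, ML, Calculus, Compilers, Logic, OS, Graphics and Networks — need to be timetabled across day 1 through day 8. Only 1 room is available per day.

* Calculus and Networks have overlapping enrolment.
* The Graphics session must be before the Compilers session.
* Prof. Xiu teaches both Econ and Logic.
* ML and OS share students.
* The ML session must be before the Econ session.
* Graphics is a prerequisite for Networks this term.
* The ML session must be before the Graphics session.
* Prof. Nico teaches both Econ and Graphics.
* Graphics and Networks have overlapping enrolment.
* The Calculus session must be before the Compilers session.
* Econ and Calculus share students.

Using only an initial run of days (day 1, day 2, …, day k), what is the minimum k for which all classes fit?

8

The precedence chain requires at least 3 distinct days.
With at most 1 per day and 8 classes, at least 8 days are needed.
8 works (last occupied day: day 8): for example Econ -> day 5; ML -> day 1; Logic -> day 7; Compilers -> day 4; Calculus -> day 3; OS -> day 8; Graphics -> day 2; Networks -> day 6.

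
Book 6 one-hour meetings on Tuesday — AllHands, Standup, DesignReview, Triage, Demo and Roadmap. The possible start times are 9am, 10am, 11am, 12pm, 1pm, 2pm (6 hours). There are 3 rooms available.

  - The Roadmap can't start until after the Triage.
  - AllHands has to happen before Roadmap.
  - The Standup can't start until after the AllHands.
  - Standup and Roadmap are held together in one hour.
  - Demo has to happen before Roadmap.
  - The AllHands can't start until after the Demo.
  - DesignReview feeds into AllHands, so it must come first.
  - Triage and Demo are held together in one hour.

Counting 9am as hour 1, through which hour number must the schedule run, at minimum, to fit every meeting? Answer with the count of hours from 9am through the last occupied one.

The precedence chain requires at least 3 distinct hours.
With at most 3 per hour and 6 meetings, at least 2 hours are needed.
3 works (last occupied hour: 11am): for example Demo -> 9am, AllHands -> 10am, Triage -> 9am, Roadmap -> 11am, Standup -> 11am, DesignReview -> 9am.

3 hours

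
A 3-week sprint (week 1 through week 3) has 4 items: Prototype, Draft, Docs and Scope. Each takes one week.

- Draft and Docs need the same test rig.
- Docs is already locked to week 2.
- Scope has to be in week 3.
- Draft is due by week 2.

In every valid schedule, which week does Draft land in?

week 1

Draft's window is week 1–week 2.
Docs is fixed at week 2, and Draft can't share a week with Docs.
So Draft must be week 1.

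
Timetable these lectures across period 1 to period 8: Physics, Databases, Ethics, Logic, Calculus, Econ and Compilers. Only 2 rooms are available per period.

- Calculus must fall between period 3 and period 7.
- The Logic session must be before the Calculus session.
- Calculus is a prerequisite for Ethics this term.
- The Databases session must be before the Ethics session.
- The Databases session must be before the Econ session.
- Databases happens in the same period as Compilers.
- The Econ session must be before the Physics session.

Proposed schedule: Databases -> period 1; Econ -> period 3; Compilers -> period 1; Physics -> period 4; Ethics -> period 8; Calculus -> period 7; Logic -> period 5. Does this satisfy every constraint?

Yes, all constraints hold

Calculus is a prerequisite for Ethics this term — holds.
Calculus must fall between period 3 and period 7 — holds.
Only 2 rooms are available per period — holds.
Databases happens in the same period as Compilers — holds.
The Databases session must be before the Econ session — holds.
The Logic session must be before the Calculus session — holds.
The Econ session must be before the Physics session — holds.
The Databases session must be before the Ethics session — holds.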